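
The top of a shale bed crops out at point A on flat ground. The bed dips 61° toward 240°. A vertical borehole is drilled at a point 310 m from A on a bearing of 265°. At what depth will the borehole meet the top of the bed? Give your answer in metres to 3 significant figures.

The hole lies 25° from the dip direction, so the down-dip offset is 310 × cos 25° = 280.96 m.
Depth = down-dip offset × tan(dip) = 280.96 × tan 61° = 280.96 × 1.8040
Depth = 506.86 m

507 m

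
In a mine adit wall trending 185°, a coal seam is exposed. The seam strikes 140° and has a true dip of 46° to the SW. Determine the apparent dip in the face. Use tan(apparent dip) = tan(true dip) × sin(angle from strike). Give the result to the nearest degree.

The strike is 140° and the section trends 185°; the acute angle between them is β = 45°.
tan α = tan 46° × sin 45° = 1.0355 × 0.7071 = 0.7322
apparent dip = arctan 0.7322 = 36.21°

36°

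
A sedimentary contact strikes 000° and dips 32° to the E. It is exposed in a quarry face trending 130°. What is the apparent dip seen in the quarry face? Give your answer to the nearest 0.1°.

Angle between strike (000°) and section (130°): β = 50°.
tan α = tan 32° × sin 50° = 0.6249 × 0.7660 = 0.4787
α = arctan(0.4787) = 25.58°

25.6°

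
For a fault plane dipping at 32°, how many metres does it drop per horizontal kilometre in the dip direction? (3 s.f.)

625 m

drop per km = 1000 × tan 32° = 1000 × 0.6249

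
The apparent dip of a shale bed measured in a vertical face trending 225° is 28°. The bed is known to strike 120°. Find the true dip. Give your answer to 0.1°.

28.8°

β = acute angle between strike 120° and section 225° = 75°.
tan(true dip) = tan 28° / sin 75° = 0.5505
δ = arctan(0.5505) = 28.83°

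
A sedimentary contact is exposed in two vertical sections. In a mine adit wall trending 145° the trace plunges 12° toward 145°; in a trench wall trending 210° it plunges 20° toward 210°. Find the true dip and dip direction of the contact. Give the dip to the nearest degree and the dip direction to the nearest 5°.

true dip 20°, dip direction 200°

Each apparent-dip line lies in the plane. As unit vectors (x east, y north, z up), v₁ plunges 12°→145° and v₂ plunges 20°→210°.
n = v₁ × v₂ = (-0.105, -0.290, 0.833) (taken with n_z > 0).
tan δ = √(n_x²+n_y²)/n_z = 0.308/0.833, so δ = 20.3°.
Dip direction = azimuth of (n_x, n_y) = atan2(-0.105, -0.290) = 200°.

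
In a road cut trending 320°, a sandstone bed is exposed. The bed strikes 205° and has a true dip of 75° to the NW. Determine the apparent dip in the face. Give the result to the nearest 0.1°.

Angle between strike (205°) and section (320°): β = 65°.
tan α = tan 75° × sin 65° = 3.7321 × 0.9063 = 3.3824
α = arctan(3.3824) = 73.53°

73.5°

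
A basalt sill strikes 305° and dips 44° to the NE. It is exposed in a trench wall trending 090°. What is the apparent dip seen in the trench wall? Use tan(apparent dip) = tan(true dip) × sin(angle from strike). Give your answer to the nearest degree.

29°

The section lies 35° from the strike.
tan α = tan 44° × sin 35° = 0.9657 × 0.5736 = 0.5539
apparent dip = arctan 0.5539 = 28.98°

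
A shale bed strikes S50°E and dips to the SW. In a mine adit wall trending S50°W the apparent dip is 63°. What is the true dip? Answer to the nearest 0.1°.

63.4°

The section is 80° from the strike.
tan(true dip) = tan 63° / sin 80° = 1.9929
true dip = arctan 1.9929 = 63.35°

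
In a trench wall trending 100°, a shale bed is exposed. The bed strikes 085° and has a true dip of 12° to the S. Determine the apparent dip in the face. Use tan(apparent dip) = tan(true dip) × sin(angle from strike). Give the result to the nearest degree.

Angle between strike (085°) and section (100°): β = 15°.
tan(apparent dip) = tan 12° · sin 15° = 0.0550
α = arctan(0.0550) = 3.15°

3°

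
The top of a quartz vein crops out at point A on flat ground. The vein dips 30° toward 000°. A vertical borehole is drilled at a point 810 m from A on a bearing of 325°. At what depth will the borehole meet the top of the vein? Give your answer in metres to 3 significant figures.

383 m

The hole lies 35° from the dip direction, so the down-dip offset is 810 × cos 35° = 663.51 m.
Depth = down-dip offset × tan(dip) = 663.51 × tan 30° = 663.51 × 0.5774
Depth = 383.08 m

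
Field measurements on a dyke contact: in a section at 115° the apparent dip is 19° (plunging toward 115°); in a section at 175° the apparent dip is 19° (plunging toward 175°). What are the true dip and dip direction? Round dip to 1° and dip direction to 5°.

The two traces are lines in the plane: v₁ = (sin 115°·cos 19°, cos 115°·cos 19°, −sin 19°), v₂ = (sin 175°·cos 19°, cos 175°·cos 19°, −sin 19°).
Cross product v₁ × v₂ gives the pole to the plane: n ∝ (0.177, -0.252, 0.774).
Dip δ = arctan(|n_h|/n_z) = arctan(0.308/0.774) = 21.7°.
Dip direction = azimuth of (n_x, n_y) = atan2(0.177, -0.252) = 145°.

true dip 22°, dip direction 145°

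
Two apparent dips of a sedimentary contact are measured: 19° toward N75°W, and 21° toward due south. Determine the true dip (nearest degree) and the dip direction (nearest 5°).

true dip 31°, dip direction 230°

Each apparent-dip line lies in the plane. As unit vectors (x east, y north, z up), v₁ plunges 19°→N75°W and v₂ plunges 21°→due south.
n = v₁ × v₂ = (-0.392, -0.327, 0.853) (taken with n_z > 0).
tan δ = √(n_x²+n_y²)/n_z = 0.510/0.853, so δ = 30.9°.
Dip direction = atan2(-0.392, -0.327) = 230° (azimuth of n's horizontal projection).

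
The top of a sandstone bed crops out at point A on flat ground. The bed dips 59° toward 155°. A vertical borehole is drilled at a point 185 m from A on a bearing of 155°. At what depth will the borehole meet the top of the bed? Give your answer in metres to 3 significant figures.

The hole is directly down-dip from the outcrop, so the down-dip offset is 185 m.
Depth = down-dip offset × tan(dip) = 185.00 × tan 59° = 185.00 × 1.6643
Depth = 307.89 m

308 m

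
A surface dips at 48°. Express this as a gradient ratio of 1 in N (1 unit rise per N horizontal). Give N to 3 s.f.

1 : N means tan θ = 1/N, so N = 1/tan 48° = 1/1.1106

1 in 0.900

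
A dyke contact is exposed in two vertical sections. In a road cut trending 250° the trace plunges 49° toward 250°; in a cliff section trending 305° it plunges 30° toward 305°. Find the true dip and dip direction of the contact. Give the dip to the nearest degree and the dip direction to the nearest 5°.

true dip 49°, dip direction 245°

Each apparent-dip line lies in the plane. As unit vectors (x east, y north, z up), v₁ plunges 49°→250° and v₂ plunges 30°→305°.
The plane normal is n = v₁ × v₂ ∝ (-0.487, -0.227, 0.465).
True dip = arccos(n_z / |n|) = arccos(0.6546) = 49.1°.
Dip direction = atan2(-0.487, -0.227) = 245° (azimuth of n's horizontal projection).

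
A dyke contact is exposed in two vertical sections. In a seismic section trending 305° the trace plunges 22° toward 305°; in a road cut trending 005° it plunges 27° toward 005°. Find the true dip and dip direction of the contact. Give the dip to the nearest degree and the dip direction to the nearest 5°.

true dip 28°, dip direction 345°

Represent each trace as a vector plunging at its apparent dip toward its trend (east-north-up frame): v₁ = (-0.760, 0.532, -0.375), v₂ = (0.078, 0.888, -0.454).
Cross product v₁ × v₂ gives the pole to the plane: n ∝ (-0.091, 0.374, 0.715).
tan δ = √(n_x²+n_y²)/n_z = 0.385/0.715, so δ = 28.3°.
Dip direction = azimuth of (n_x, n_y) = atan2(-0.091, 0.374) = 346°.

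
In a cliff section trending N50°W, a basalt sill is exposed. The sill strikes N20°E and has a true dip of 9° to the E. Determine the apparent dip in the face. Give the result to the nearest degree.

Angle between strike (N20°E) and section (N50°W): β = 70°.
tan(apparent dip) = tan 9° · sin 70° = 0.1488
apparent dip = arctan 0.1488 = 8.47°

8°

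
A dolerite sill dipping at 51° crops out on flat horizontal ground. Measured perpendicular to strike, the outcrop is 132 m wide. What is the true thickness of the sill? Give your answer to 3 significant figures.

103 m

True thickness t = w · sin(dip) = 132 × sin 51°
t = 132 × 0.7771 = 102.583 m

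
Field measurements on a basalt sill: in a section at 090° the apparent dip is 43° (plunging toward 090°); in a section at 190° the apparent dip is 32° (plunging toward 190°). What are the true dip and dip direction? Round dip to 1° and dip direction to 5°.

Represent each trace as a vector plunging at its apparent dip toward its trend (east-north-up frame): v₁ = (0.731, 0.000, -0.682), v₂ = (-0.147, -0.835, -0.530).
Cross product v₁ × v₂ gives the pole to the plane: n ∝ (0.570, -0.488, 0.611).
tan δ = √(n_x²+n_y²)/n_z = 0.750/0.611, so δ = 50.8°.
Dip direction = azimuth of (n_x, n_y) = atan2(0.570, -0.488) = 131°.

true dip 51°, dip direction 130°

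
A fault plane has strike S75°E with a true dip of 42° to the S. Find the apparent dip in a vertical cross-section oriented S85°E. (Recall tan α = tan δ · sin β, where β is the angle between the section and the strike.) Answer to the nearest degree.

9°

Angle between strike (S75°E) and section (S85°E): β = 10°.
tan(apparent dip) = tan 42° · sin 10° = 0.1564
α = arctan(0.1564) = 8.89°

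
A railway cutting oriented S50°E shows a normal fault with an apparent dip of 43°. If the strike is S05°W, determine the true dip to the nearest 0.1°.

48.7°

β = acute angle between strike S05°W and section S50°E = 55°.
tan δ = tan α / sin β = tan 43° / sin 55° = 0.9325 / 0.8192 = 1.1384
true dip = arctan 1.1384 = 48.70°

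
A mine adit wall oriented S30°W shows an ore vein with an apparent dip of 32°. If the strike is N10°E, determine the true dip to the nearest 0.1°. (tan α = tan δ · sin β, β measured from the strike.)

β = acute angle between strike N10°E and section S30°W = 20°.
tan(true dip) = tan 32° / sin 20° = 1.8270
δ = arctan(1.8270) = 61.31°

61.3°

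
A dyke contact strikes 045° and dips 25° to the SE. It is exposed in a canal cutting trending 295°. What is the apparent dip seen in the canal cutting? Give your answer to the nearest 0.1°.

23.7°

The section lies 70° from the strike.
tan(apparent dip) = tan 25° · sin 70° = 0.4382
α = arctan(0.4382) = 23.66°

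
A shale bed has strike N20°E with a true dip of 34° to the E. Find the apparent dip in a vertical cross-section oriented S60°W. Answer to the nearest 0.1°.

23.4°

The strike is N20°E and the section trends S60°W; the acute angle between them is β = 40°.
tan α = tan 34° × sin 40° = 0.6745 × 0.6428 = 0.4336
apparent dip = arctan 0.4336 = 23.44°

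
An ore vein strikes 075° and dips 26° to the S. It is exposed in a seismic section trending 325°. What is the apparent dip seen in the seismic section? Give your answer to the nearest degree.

The section lies 70° from the strike.
tan α = tan 26° × sin 70° = 0.4877 × 0.9397 = 0.4583
α = arctan(0.4583) = 24.62°

25°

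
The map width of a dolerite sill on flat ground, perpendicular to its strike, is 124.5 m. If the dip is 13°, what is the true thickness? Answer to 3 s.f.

True thickness t = w · sin(dip) = 124.5 × sin 13°
t = 124.5 × 0.2250 = 28.006 m

28.0 m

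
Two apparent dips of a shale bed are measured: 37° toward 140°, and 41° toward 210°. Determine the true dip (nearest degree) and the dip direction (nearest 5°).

true dip 45°, dip direction 180°

The two traces are lines in the plane: v₁ = (sin 140°·cos 37°, cos 140°·cos 37°, −sin 37°), v₂ = (sin 210°·cos 41°, cos 210°·cos 41°, −sin 41°).
n = v₁ × v₂ = (-0.008, -0.564, 0.566) (taken with n_z > 0).
tan δ = √(n_x²+n_y²)/n_z = 0.564/0.566, so δ = 44.9°.
Dip direction = azimuth of (n_x, n_y) = atan2(-0.008, -0.564) = 181°.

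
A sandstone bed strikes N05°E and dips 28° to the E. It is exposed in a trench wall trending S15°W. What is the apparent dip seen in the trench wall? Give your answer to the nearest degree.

The section lies 10° from the strike.
tan α = tan 28° × sin 10° = 0.5317 × 0.1736 = 0.0923
apparent dip = arctan 0.0923 = 5.28°

5°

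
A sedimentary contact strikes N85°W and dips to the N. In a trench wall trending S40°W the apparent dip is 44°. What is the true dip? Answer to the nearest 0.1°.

49.7°

β = acute angle between strike N85°W and section S40°W = 55°.
tan δ = tan α / sin β = tan 44° / sin 55° = 0.9657 / 0.8192 = 1.1789
δ = arctan(1.1789) = 49.69°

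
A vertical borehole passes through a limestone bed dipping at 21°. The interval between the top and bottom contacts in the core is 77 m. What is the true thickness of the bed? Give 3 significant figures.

True thickness t = h · cos(dip) = 77 × cos 21°
t = 77 × 0.9336 = 71.886 m

71.9 m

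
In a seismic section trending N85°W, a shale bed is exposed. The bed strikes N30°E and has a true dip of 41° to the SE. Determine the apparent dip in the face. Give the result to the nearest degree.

The strike is N30°E and the section trends N85°W; the acute angle between them is β = 65°.
tan α = tan 41° × sin 65° = 0.8693 × 0.9063 = 0.7878
α = arctan(0.7878) = 38.23°

38°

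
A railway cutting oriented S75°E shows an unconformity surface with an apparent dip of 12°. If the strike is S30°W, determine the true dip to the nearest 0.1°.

12.4°

β = acute angle between strike S30°W and section S75°E = 75°.
tan δ = tan α / sin β = tan 12° / sin 75° = 0.2126 / 0.9659 = 0.2201
δ = arctan(0.2201) = 12.41°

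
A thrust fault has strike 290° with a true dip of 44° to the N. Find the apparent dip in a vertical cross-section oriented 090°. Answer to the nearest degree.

18°

The section lies 20° from the strike.
tan α = tan 44° × sin 20° = 0.9657 × 0.3420 = 0.3303
α = arctan(0.3303) = 18.28°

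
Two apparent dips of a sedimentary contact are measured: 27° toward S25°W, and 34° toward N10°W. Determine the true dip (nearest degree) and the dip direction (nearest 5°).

Each apparent-dip line lies in the plane. As unit vectors (x east, y north, z up), v₁ plunges 27°→S25°W and v₂ plunges 34°→N10°W.
Cross product v₁ × v₂ gives the pole to the plane: n ∝ (-0.822, 0.145, 0.424).
tan δ = √(n_x²+n_y²)/n_z = 0.835/0.424, so δ = 63.1°.
Dip direction = atan2(-0.822, 0.145) = 280° (azimuth of n's horizontal projection).

true dip 63°, dip direction 280°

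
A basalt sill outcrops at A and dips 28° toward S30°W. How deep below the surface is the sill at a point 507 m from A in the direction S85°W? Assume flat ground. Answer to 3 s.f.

155 m

The hole lies 55° from the dip direction, so the down-dip offset is 507 × cos 55° = 290.80 m.
Depth = down-dip offset × tan(dip) = 290.80 × tan 28° = 290.80 × 0.5317
Depth = 154.62 m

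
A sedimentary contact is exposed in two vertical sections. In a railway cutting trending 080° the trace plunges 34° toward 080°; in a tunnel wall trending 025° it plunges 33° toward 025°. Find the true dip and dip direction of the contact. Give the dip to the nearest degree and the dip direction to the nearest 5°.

Represent each trace as a vector plunging at its apparent dip toward its trend (east-north-up frame): v₁ = (0.816, 0.144, -0.559), v₂ = (0.354, 0.760, -0.545).
The plane normal is n = v₁ × v₂ ∝ (0.347, 0.246, 0.570).
True dip = arccos(n_z / |n|) = arccos(0.8012) = 36.8°.
Dip direction = azimuth of (n_x, n_y) = atan2(0.347, 0.246) = 55°.

true dip 37°, dip direction 055°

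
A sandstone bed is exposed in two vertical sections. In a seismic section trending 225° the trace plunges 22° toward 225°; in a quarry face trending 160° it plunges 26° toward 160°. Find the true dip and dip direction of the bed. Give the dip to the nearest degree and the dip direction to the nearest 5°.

true dip 28°, dip direction 185°

Represent each trace as a vector plunging at its apparent dip toward its trend (east-north-up frame): v₁ = (-0.656, -0.656, -0.375), v₂ = (0.307, -0.845, -0.438).
n = v₁ × v₂ = (-0.029, -0.403, 0.755) (taken with n_z > 0).
True dip = arccos(n_z / |n|) = arccos(0.8820) = 28.1°.
Dip direction = azimuth of (n_x, n_y) = atan2(-0.029, -0.403) = 184°.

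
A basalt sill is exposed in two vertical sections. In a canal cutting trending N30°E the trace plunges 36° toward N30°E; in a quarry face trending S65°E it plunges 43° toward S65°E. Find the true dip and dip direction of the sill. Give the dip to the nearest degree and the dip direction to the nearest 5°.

true dip 49°, dip direction 080°

Represent each trace as a vector plunging at its apparent dip toward its trend (east-north-up frame): v₁ = (0.405, 0.701, -0.588), v₂ = (0.663, -0.309, -0.682).
Cross product v₁ × v₂ gives the pole to the plane: n ∝ (0.660, 0.114, 0.589).
True dip = arccos(n_z / |n|) = arccos(0.6609) = 48.6°.
Dip direction = atan2(0.660, 0.114) = 80° (azimuth of n's horizontal projection).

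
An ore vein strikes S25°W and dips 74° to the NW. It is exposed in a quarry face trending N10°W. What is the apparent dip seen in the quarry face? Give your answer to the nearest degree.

63°

The strike is S25°W and the section trends N10°W; the acute angle between them is β = 35°.
tan(apparent dip) = tan 74° · sin 35° = 2.0003
apparent dip = arctan 2.0003 = 63.44°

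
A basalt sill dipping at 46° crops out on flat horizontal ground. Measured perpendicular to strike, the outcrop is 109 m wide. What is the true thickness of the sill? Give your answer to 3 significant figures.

78.4 m

True thickness t = w · sin(dip) = 109 × sin 46°
t = 109 × 0.7193 = 78.408 m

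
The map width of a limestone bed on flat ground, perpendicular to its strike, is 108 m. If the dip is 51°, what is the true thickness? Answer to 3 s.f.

True thickness t = w · sin(dip) = 108 × sin 51°
t = 108 × 0.7771 = 83.932 m

83.9 m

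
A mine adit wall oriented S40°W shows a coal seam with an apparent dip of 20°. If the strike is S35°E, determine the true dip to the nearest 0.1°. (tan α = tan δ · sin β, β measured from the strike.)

20.6°

The section is 75° from the strike.
tan δ = tan α / sin β = tan 20° / sin 75° = 0.3640 / 0.9659 = 0.3768
δ = arctan(0.3768) = 20.65°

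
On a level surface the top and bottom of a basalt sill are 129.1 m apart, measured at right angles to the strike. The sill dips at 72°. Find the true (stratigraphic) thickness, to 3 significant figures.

123 m

True thickness t = w · sin(dip) = 129.1 × sin 72°
t = 129.1 × 0.9511 = 122.781 m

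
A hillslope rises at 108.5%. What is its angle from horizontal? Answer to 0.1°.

tan θ = 108.5/100 = 1.0850
θ = arctan(1.0850) = 47.33°

47.3°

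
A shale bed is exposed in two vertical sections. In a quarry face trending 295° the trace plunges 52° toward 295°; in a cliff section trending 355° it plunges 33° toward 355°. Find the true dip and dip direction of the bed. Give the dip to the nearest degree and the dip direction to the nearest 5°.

Represent each trace as a vector plunging at its apparent dip toward its trend (east-north-up frame): v₁ = (-0.558, 0.260, -0.788), v₂ = (-0.073, 0.835, -0.545).
n = v₁ × v₂ = (-0.517, 0.246, 0.447) (taken with n_z > 0).
True dip = arccos(n_z / |n|) = arccos(0.6156) = 52.0°.
Dip direction = atan2(-0.517, 0.246) = 295° (azimuth of n's horizontal projection).

true dip 52°, dip direction 295°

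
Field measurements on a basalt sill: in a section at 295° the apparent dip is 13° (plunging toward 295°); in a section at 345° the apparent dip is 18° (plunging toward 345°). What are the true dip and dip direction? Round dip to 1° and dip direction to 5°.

true dip 18°, dip direction 340°

The two traces are lines in the plane: v₁ = (sin 295°·cos 13°, cos 295°·cos 13°, −sin 13°), v₂ = (sin 345°·cos 18°, cos 345°·cos 18°, −sin 18°).
The plane normal is n = v₁ × v₂ ∝ (-0.079, 0.218, 0.710).
tan δ = √(n_x²+n_y²)/n_z = 0.232/0.710, so δ = 18.1°.
The horizontal component of n points toward azimuth atan2(n_x, n_y) = 340°, the dip direction.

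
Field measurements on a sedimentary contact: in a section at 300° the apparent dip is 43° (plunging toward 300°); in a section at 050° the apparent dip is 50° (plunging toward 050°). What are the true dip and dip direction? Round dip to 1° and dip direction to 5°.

true dip 62°, dip direction 000°

Each apparent-dip line lies in the plane. As unit vectors (x east, y north, z up), v₁ plunges 43°→300° and v₂ plunges 50°→050°.
Cross product v₁ × v₂ gives the pole to the plane: n ∝ (-0.002, 0.821, 0.442).
True dip = arccos(n_z / |n|) = arccos(0.4738) = 61.7°.
Dip direction = atan2(-0.002, 0.821) = 360° (azimuth of n's horizontal projection).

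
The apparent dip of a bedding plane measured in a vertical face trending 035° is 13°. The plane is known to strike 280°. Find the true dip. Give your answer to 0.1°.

14.3°

β = acute angle between strike 280° and section 035° = 65°.
tan(true dip) = tan 13° / sin 65° = 0.2547
true dip = arctan 0.2547 = 14.29°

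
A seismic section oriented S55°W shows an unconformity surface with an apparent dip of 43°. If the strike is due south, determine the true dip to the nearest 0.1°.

48.7°

The section is 55° from the strike.
tan δ = tan α / sin β = tan 43° / sin 55° = 0.9325 / 0.8192 = 1.1384
δ = arctan(1.1384) = 48.70°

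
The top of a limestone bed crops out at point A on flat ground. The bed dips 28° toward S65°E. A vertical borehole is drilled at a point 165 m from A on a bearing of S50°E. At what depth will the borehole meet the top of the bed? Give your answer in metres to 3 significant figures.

The hole lies 15° from the dip direction, so the down-dip offset is 165 × cos 15° = 159.38 m.
Depth = down-dip offset × tan(dip) = 159.38 × tan 28° = 159.38 × 0.5317
Depth = 84.74 m

84.7 m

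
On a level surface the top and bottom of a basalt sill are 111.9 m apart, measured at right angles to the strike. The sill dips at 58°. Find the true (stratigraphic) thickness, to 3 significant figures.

94.9 m

True thickness t = w · sin(dip) = 111.9 × sin 58°
t = 111.9 × 0.8480 = 94.897 m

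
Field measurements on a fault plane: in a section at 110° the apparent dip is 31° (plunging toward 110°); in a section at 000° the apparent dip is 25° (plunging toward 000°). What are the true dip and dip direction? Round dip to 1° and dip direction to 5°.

The two traces are lines in the plane: v₁ = (sin 110°·cos 31°, cos 110°·cos 31°, −sin 31°), v₂ = (sin 0°·cos 25°, cos 0°·cos 25°, −sin 25°).
Cross product v₁ × v₂ gives the pole to the plane: n ∝ (0.591, 0.340, 0.730).
tan δ = √(n_x²+n_y²)/n_z = 0.682/0.730, so δ = 43.0°.
Dip direction = azimuth of (n_x, n_y) = atan2(0.591, 0.340) = 60°.

true dip 43°, dip direction 060°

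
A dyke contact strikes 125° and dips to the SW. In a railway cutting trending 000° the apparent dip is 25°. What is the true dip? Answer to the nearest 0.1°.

The section is 55° from the strike.
tan δ = tan α / sin β = tan 25° / sin 55° = 0.4663 / 0.8192 = 0.5693
δ = arctan(0.5693) = 29.65°

29.7°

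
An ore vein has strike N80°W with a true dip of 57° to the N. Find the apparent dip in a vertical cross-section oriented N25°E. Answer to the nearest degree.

Angle between strike (N80°W) and section (N25°E): β = 75°.
tan(apparent dip) = tan 57° · sin 75° = 1.4874
apparent dip = arctan 1.4874 = 56.09°

56°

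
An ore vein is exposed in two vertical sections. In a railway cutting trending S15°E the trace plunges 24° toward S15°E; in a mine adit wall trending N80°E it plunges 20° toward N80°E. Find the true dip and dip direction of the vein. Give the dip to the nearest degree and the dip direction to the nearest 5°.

The two traces are lines in the plane: v₁ = (sin 165°·cos 24°, cos 165°·cos 24°, −sin 24°), v₂ = (sin 80°·cos 20°, cos 80°·cos 20°, −sin 20°).
Cross product v₁ × v₂ gives the pole to the plane: n ∝ (0.368, -0.296, 0.855).
tan δ = √(n_x²+n_y²)/n_z = 0.472/0.855, so δ = 28.9°.
Dip direction = azimuth of (n_x, n_y) = atan2(0.368, -0.296) = 129°.

true dip 29°, dip direction 130°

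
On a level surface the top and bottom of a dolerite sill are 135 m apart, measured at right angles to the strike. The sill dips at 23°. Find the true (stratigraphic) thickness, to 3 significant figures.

52.7 m

True thickness t = w · sin(dip) = 135 × sin 23°
t = 135 × 0.3907 = 52.749 m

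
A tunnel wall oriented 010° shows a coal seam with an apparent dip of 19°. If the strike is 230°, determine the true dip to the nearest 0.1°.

28.2°

β = acute angle between strike 230° and section 010° = 40°.
tan(true dip) = tan 19° / sin 40° = 0.5357
true dip = arctan 0.5357 = 28.18°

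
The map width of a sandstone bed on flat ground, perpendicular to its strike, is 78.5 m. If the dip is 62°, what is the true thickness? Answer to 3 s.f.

69.3 m

True thickness t = w · sin(dip) = 78.5 × sin 62°
t = 78.5 × 0.8829 = 69.311 m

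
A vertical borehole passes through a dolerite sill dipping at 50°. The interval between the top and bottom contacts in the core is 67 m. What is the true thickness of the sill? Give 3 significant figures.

43.1 m

True thickness t = h · cos(dip) = 67 × cos 50°
t = 67 × 0.6428 = 43.067 m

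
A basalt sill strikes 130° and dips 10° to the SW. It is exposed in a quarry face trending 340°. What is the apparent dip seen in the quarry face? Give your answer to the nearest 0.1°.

The strike is 130° and the section trends 340°; the acute angle between them is β = 30°.
tan(apparent dip) = tan 10° · sin 30° = 0.0882
apparent dip = arctan 0.0882 = 5.04°

5.0°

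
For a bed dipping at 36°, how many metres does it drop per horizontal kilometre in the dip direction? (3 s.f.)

drop per km = 1000 × tan 36° = 1000 × 0.7265

727 m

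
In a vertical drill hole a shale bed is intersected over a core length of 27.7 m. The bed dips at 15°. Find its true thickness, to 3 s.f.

26.8 m

True thickness t = h · cos(dip) = 27.7 × cos 15°
t = 27.7 × 0.9659 = 26.756 m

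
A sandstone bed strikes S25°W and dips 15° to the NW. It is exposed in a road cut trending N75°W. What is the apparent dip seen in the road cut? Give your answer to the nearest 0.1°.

Angle between strike (S25°W) and section (N75°W): β = 80°.
tan(apparent dip) = tan 15° · sin 80° = 0.2639
apparent dip = arctan 0.2639 = 14.78°

14.8°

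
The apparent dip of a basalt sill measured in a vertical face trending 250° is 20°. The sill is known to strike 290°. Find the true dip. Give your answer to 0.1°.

The section is 40° from the strike.
tan(true dip) = tan 20° / sin 40° = 0.5662
true dip = arctan 0.5662 = 29.52°

29.5°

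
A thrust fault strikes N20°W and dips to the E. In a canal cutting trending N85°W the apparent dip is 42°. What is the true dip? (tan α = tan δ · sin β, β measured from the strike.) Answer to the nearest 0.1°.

44.8°

β = acute angle between strike N20°W and section N85°W = 65°.
tan(true dip) = tan 42° / sin 65° = 0.9935
δ = arctan(0.9935) = 44.81°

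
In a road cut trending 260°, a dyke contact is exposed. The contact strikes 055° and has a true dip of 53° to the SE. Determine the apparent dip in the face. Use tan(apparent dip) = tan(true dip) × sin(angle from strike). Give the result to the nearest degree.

29°

Angle between strike (055°) and section (260°): β = 25°.
tan α = tan 53° × sin 25° = 1.3270 × 0.4226 = 0.5608
apparent dip = arctan 0.5608 = 29.29°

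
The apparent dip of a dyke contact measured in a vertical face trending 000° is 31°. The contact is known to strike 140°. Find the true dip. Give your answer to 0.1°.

The section is 40° from the strike.
tan(true dip) = tan 31° / sin 40° = 0.9348
δ = arctan(0.9348) = 43.07°

43.1°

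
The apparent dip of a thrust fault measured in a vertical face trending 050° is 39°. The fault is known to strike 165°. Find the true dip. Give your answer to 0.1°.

β = acute angle between strike 165° and section 050° = 65°.
tan δ = tan α / sin β = tan 39° / sin 65° = 0.8098 / 0.9063 = 0.8935
true dip = arctan 0.8935 = 41.78°

41.8°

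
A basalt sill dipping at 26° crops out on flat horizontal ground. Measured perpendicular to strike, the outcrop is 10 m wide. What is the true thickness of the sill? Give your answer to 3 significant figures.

4.38 m

True thickness t = w · sin(dip) = 10 × sin 26°
t = 10 × 0.4384 = 4.384 m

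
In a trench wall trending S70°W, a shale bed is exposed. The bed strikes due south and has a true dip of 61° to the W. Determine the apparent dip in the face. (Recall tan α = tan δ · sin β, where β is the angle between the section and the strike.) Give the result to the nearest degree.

The section lies 70° from the strike.
tan(apparent dip) = tan 61° · sin 70° = 1.6953
α = arctan(1.6953) = 59.46°

59°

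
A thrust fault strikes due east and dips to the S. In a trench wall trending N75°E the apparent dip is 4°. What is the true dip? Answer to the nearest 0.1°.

15.1°

β = acute angle between strike due east and section N75°E = 15°.
tan δ = tan α / sin β = tan 4° / sin 15° = 0.0699 / 0.2588 = 0.2702
true dip = arctan 0.2702 = 15.12°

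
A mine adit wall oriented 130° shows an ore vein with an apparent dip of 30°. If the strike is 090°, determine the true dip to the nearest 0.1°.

β = acute angle between strike 090° and section 130° = 40°.
tan δ = tan α / sin β = tan 30° / sin 40° = 0.5774 / 0.6428 = 0.8982
true dip = arctan 0.8982 = 41.93°

41.9°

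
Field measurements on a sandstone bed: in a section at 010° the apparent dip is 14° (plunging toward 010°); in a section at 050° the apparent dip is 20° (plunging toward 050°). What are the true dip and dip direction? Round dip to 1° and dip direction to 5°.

Each apparent-dip line lies in the plane. As unit vectors (x east, y north, z up), v₁ plunges 14°→010° and v₂ plunges 20°→050°.
n = v₁ × v₂ = (0.181, 0.117, 0.586) (taken with n_z > 0).
True dip = arccos(n_z / |n|) = arccos(0.9388) = 20.1°.
Dip direction = atan2(0.181, 0.117) = 57° (azimuth of n's horizontal projection).

true dip 20°, dip direction 055°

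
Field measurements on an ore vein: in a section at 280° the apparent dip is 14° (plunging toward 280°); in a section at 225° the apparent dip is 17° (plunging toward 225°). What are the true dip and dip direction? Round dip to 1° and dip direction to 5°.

true dip 18°, dip direction 240°

Each apparent-dip line lies in the plane. As unit vectors (x east, y north, z up), v₁ plunges 14°→280° and v₂ plunges 17°→225°.
n = v₁ × v₂ = (-0.213, -0.116, 0.760) (taken with n_z > 0).
True dip = arccos(n_z / |n|) = arccos(0.9528) = 17.7°.
The horizontal component of n points toward azimuth atan2(n_x, n_y) = 241°, the dip direction.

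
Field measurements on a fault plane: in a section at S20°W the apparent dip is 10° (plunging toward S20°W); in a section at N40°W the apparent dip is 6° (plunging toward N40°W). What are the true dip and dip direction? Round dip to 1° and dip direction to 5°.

The two traces are lines in the plane: v₁ = (sin 200°·cos 10°, cos 200°·cos 10°, −sin 10°), v₂ = (sin 320°·cos 6°, cos 320°·cos 6°, −sin 6°).
The plane normal is n = v₁ × v₂ ∝ (-0.229, -0.076, 0.848).
True dip = arccos(n_z / |n|) = arccos(0.9619) = 15.9°.
Dip direction = azimuth of (n_x, n_y) = atan2(-0.229, -0.076) = 252°.

true dip 16°, dip direction 250°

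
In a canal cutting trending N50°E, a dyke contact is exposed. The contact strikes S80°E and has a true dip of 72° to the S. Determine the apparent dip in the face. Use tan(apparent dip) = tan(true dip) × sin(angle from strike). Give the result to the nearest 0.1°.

67.0°

The strike is S80°E and the section trends N50°E; the acute angle between them is β = 50°.
tan α = tan 72° × sin 50° = 3.0777 × 0.7660 = 2.3576
apparent dip = arctan 2.3576 = 67.02°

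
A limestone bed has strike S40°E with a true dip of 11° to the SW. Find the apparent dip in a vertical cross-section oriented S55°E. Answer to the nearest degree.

Angle between strike (S40°E) and section (S55°E): β = 15°.
tan(apparent dip) = tan 11° · sin 15° = 0.0503
apparent dip = arctan 0.0503 = 2.88°

3°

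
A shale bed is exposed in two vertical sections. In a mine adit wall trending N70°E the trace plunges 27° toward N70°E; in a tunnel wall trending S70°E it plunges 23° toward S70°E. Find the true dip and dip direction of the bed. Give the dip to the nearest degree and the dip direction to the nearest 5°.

The two traces are lines in the plane: v₁ = (sin 70°·cos 27°, cos 70°·cos 27°, −sin 27°), v₂ = (sin 110°·cos 23°, cos 110°·cos 23°, −sin 23°).
The plane normal is n = v₁ × v₂ ∝ (0.262, 0.066, 0.527).
tan δ = √(n_x²+n_y²)/n_z = 0.270/0.527, so δ = 27.1°.
The horizontal component of n points toward azimuth atan2(n_x, n_y) = 76°, the dip direction.

true dip 27°, dip direction 075°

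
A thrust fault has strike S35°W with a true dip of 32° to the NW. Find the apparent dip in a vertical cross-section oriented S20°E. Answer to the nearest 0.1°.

27.1°

Angle between strike (S35°W) and section (S20°E): β = 55°.
tan(apparent dip) = tan 32° · sin 55° = 0.5119
apparent dip = arctan 0.5119 = 27.11°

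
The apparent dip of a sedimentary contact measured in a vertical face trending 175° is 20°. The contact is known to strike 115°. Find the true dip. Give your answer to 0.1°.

22.8°

β = acute angle between strike 115° and section 175° = 60°.
tan δ = tan α / sin β = tan 20° / sin 60° = 0.3640 / 0.8660 = 0.4203
δ = arctan(0.4203) = 22.80°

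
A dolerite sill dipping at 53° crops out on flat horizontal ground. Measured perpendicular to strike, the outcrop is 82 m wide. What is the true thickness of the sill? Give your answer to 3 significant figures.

65.5 m

True thickness t = w · sin(dip) = 82 × sin 53°
t = 82 × 0.7986 = 65.488 m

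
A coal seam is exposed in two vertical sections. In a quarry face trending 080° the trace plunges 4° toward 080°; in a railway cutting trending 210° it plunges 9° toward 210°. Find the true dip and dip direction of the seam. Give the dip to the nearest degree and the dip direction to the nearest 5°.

Represent each trace as a vector plunging at its apparent dip toward its trend (east-north-up frame): v₁ = (0.982, 0.173, -0.070), v₂ = (-0.494, -0.855, -0.156).
The plane normal is n = v₁ × v₂ ∝ (0.087, -0.188, 0.755).
tan δ = √(n_x²+n_y²)/n_z = 0.207/0.755, so δ = 15.3°.
Dip direction = atan2(0.087, -0.188) = 155° (azimuth of n's horizontal projection).

true dip 15°, dip direction 155°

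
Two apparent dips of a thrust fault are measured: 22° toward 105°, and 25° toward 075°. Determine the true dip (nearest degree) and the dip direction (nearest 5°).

Represent each trace as a vector plunging at its apparent dip toward its trend (east-north-up frame): v₁ = (0.896, -0.240, -0.375), v₂ = (0.875, 0.235, -0.423).
The plane normal is n = v₁ × v₂ ∝ (0.189, 0.051, 0.420).
True dip = arccos(n_z / |n|) = arccos(0.9063) = 25.0°.
Dip direction = azimuth of (n_x, n_y) = atan2(0.189, 0.051) = 75°.

true dip 25°, dip direction 075°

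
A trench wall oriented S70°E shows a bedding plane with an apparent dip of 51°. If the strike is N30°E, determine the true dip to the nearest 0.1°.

51.4°

The section is 80° from the strike.
tan(true dip) = tan 51° / sin 80° = 1.2539
δ = arctan(1.2539) = 51.43°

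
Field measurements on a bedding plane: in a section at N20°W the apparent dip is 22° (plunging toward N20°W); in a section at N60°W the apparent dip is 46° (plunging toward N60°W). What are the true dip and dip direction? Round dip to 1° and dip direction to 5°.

The two traces are lines in the plane: v₁ = (sin 340°·cos 22°, cos 340°·cos 22°, −sin 22°), v₂ = (sin 300°·cos 46°, cos 300°·cos 46°, −sin 46°).
n = v₁ × v₂ = (-0.497, -0.003, 0.414) (taken with n_z > 0).
tan δ = √(n_x²+n_y²)/n_z = 0.497/0.414, so δ = 50.2°.
Dip direction = azimuth of (n_x, n_y) = atan2(-0.497, -0.003) = 270°.

true dip 50°, dip direction 270°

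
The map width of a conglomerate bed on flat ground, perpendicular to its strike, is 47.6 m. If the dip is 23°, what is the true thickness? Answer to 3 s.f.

True thickness t = w · sin(dip) = 47.6 × sin 23°
t = 47.6 × 0.3907 = 18.599 m

18.6 m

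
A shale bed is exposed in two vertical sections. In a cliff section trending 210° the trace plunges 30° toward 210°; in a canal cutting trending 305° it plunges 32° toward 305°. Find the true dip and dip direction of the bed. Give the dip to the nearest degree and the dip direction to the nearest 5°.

true dip 42°, dip direction 260°

The two traces are lines in the plane: v₁ = (sin 210°·cos 30°, cos 210°·cos 30°, −sin 30°), v₂ = (sin 305°·cos 32°, cos 305°·cos 32°, −sin 32°).
n = v₁ × v₂ = (-0.641, -0.118, 0.732) (taken with n_z > 0).
True dip = arccos(n_z / |n|) = arccos(0.7469) = 41.7°.
The horizontal component of n points toward azimuth atan2(n_x, n_y) = 260°, the dip direction.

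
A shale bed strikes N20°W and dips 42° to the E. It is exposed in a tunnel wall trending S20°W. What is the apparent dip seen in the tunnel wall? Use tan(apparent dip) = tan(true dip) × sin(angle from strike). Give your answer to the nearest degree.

30°

Angle between strike (N20°W) and section (S20°W): β = 40°.
tan(apparent dip) = tan 42° · sin 40° = 0.5788
α = arctan(0.5788) = 30.06°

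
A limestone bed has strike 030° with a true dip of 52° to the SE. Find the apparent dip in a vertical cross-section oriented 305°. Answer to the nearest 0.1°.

51.9°

The section lies 85° from the strike.
tan α = tan 52° × sin 85° = 1.2799 × 0.9962 = 1.2751
α = arctan(1.2751) = 51.89°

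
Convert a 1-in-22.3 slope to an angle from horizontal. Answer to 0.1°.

2.6°

tan θ = 1/22.3 = 0.0448
θ = arctan(0.0448) = 2.57°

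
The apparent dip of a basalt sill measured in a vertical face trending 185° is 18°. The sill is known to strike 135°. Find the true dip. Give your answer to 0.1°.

The section is 50° from the strike.
tan(true dip) = tan 18° / sin 50° = 0.4242
true dip = arctan 0.4242 = 22.98°

23.0°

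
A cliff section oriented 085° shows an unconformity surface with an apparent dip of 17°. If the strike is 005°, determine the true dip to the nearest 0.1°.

The section is 80° from the strike.
tan(true dip) = tan 17° / sin 80° = 0.3104
true dip = arctan 0.3104 = 17.25°

17.2°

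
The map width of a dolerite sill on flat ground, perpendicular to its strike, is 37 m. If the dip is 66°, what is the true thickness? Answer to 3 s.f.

True thickness t = w · sin(dip) = 37 × sin 66°
t = 37 × 0.9135 = 33.801 m

33.8 m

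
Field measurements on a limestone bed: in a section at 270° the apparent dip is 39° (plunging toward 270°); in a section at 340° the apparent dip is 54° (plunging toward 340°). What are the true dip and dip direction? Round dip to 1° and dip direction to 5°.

Represent each trace as a vector plunging at its apparent dip toward its trend (east-north-up frame): v₁ = (-0.777, -0.000, -0.629), v₂ = (-0.201, 0.552, -0.809).
Cross product v₁ × v₂ gives the pole to the plane: n ∝ (-0.348, 0.502, 0.429).
True dip = arccos(n_z / |n|) = arccos(0.5750) = 54.9°.
Dip direction = azimuth of (n_x, n_y) = atan2(-0.348, 0.502) = 325°.

true dip 55°, dip direction 325°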